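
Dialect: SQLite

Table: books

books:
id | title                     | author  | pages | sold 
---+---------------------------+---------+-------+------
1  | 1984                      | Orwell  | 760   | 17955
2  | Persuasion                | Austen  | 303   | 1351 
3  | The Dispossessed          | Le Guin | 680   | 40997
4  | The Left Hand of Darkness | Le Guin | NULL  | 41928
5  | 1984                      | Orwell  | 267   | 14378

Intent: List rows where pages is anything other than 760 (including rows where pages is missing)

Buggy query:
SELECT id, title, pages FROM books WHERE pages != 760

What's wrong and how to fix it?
Bug: 'pages != 760' is unknown when pages is NULL, so NULL rows are silently excluded

Fix: Add an explicit OR pages IS NULL to include the missing-value rows

Corrected query:
SELECT id, title, pages FROM books WHERE pages != 760 OR pages IS NULL

Result:
id | title                     | pages
---+---------------------------+------
2  | Persuasion                | 303  
3  | The Dispossessed          | 680  
4  | The Left Hand of Darkness | NULL 
5  | 1984                      | 267  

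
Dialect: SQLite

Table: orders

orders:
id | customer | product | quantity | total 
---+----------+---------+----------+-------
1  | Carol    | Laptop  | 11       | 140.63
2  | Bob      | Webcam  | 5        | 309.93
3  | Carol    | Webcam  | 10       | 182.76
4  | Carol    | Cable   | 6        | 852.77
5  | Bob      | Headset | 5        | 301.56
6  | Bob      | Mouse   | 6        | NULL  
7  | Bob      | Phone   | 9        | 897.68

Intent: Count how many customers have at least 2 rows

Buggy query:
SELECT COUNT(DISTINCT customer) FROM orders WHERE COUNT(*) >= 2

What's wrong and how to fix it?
Bug: COUNT(*) cannot appear in WHERE; the per-group count doesn't exist yet

Fix: Group first with HAVING COUNT(*) >= 2, then COUNT the resulting groups

Corrected query:
SELECT COUNT(*) FROM (SELECT customer FROM orders GROUP BY customer HAVING COUNT(*) >= 2)

Result:
COUNT(*)
--------
2       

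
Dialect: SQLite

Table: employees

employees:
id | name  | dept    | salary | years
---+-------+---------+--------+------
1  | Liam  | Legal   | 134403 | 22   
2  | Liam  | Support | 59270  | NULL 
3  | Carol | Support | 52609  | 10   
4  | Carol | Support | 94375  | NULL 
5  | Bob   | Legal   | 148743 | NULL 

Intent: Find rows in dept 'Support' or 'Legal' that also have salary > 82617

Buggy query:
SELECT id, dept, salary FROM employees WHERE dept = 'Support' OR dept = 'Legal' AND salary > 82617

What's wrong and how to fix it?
Bug: AND binds tighter than OR, so this parses as dept = 'Support' OR (dept = 'Legal' AND salary > 82617)

Fix: Add parentheses around the OR so the AND applies to both alternatives

Corrected query:
SELECT id, dept, salary FROM employees WHERE (dept = 'Support' OR dept = 'Legal') AND salary > 82617

Result:
id | dept    | salary
---+---------+-------
1  | Legal   | 134403
4  | Support | 94375 
5  | Legal   | 148743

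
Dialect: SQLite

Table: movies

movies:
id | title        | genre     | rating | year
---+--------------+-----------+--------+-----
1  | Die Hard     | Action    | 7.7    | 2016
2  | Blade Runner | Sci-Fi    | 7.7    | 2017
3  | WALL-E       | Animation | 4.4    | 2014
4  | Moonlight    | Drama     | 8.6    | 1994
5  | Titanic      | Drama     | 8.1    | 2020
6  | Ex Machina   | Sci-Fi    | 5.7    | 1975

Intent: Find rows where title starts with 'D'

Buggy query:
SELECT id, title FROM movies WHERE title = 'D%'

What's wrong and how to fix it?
Bug: '=' compares the literal string including the % character; pattern matching needs LIKE

Fix: Replace '=' with LIKE so 'D%' is treated as a pattern

Corrected query:
SELECT id, title FROM movies WHERE title LIKE 'D%'

Result:
id | title   
---+---------
1  | Die Hard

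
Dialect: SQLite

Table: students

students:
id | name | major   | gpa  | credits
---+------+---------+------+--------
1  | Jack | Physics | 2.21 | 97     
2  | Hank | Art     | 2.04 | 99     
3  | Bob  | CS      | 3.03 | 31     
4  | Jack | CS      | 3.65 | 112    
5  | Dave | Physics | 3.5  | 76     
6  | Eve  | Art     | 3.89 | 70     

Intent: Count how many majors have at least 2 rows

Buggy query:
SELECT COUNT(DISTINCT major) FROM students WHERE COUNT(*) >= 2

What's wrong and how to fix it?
Bug: WHERE filters individual rows, not groups, so a group-level COUNT is invalid there

Fix: Group first with HAVING COUNT(*) >= 2, then COUNT the resulting groups

Corrected query:
SELECT COUNT(*) FROM (SELECT major FROM students GROUP BY major HAVING COUNT(*) >= 2)

Result:
COUNT(*)
--------
3       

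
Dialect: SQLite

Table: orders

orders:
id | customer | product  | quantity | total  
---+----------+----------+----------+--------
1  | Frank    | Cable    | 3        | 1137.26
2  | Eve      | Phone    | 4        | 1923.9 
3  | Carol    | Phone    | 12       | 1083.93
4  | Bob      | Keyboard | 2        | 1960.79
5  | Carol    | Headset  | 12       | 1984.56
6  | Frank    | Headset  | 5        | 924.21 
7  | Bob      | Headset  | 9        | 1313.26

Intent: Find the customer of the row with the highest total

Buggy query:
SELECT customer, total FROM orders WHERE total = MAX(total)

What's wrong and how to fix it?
Bug: WHERE is evaluated per row; an aggregate over the whole table isn't defined there

Fix: Wrap MAX in a scalar subquery so WHERE compares against a single value

Corrected query:
SELECT customer, total FROM orders WHERE total = (SELECT MAX(total) FROM orders)

Result:
customer | total  
---------+--------
Carol    | 1984.56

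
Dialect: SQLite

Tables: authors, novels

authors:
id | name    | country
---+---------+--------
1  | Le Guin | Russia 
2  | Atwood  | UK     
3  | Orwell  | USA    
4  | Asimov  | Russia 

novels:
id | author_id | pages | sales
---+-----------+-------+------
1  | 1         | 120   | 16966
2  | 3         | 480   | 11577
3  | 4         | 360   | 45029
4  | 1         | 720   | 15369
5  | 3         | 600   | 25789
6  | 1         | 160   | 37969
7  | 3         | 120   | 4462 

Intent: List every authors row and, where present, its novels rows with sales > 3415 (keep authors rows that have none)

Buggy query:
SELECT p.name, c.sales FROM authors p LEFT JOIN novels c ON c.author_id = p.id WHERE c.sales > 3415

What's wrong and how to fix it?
Bug: A WHERE condition on the right-hand table after LEFT JOIN drops unmatched parents

Fix: Move the right-table condition into the ON clause so unmatched parents are kept

Corrected query:
SELECT p.name, c.sales FROM authors p LEFT JOIN novels c ON c.author_id = p.id AND c.sales > 3415

Result:
name    | sales
--------+------
Le Guin | 15369
Le Guin | 16966
Le Guin | 37969
Atwood  | NULL 
Orwell  | 4462 
Orwell  | 11577
Orwell  | 25789
Asimov  | 45029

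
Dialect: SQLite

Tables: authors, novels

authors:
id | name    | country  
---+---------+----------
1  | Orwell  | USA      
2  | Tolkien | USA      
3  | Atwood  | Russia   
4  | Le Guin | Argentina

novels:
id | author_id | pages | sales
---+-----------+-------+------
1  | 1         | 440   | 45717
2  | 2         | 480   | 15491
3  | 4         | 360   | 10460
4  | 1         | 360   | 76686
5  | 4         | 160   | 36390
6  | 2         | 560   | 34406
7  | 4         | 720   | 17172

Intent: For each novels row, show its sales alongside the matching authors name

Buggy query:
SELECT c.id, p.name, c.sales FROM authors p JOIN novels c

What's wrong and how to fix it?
Bug: Missing join condition: each novels row is matched to all authors rows instead of just its own

Fix: Add ON c.author_id = p.id to the JOIN

Corrected query:
SELECT c.id, p.name, c.sales FROM authors p JOIN novels c ON c.author_id = p.id

Result:
id | name    | sales
---+---------+------
1  | Orwell  | 45717
2  | Tolkien | 15491
3  | Le Guin | 10460
4  | Orwell  | 76686
5  | Le Guin | 36390
6  | Tolkien | 34406
7  | Le Guin | 17172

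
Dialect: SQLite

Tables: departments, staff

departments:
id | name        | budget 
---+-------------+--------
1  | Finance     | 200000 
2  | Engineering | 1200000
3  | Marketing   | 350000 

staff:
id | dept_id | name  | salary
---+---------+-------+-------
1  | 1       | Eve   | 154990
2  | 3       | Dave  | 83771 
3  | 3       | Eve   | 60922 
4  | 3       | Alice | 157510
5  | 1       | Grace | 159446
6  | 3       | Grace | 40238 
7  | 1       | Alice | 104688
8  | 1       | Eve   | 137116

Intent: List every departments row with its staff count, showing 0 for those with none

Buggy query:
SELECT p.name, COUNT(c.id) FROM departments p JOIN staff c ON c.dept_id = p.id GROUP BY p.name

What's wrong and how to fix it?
Bug: INNER JOIN drops departments rows that have no matching staff rows

Fix: Switch to LEFT JOIN to retain unmatched parent rows

Corrected query:
SELECT p.name, COUNT(c.id) FROM departments p LEFT JOIN staff c ON c.dept_id = p.id GROUP BY p.name

Result:
name        | COUNT(c.id)
------------+------------
Engineering | 0          
Finance     | 4          
Marketing   | 4          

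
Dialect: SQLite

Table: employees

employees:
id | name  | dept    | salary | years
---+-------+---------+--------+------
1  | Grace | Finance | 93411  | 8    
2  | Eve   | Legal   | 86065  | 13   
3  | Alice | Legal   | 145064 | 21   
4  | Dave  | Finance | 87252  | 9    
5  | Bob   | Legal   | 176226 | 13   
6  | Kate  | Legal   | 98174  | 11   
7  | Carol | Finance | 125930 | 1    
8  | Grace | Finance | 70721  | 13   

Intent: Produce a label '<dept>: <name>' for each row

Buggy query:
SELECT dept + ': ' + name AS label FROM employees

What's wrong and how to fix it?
Bug: '+' is numeric addition; on text columns SQLite converts them to 0 instead of concatenating

Fix: Use the || operator for string concatenation

Corrected query:
SELECT dept || ': ' || name AS label FROM employees

Result:
label         
--------------
Finance: Grace
Legal: Eve    
Legal: Alice  
Finance: Dave 
Legal: Bob    
Legal: Kate   
Finance: Carol
Finance: Grace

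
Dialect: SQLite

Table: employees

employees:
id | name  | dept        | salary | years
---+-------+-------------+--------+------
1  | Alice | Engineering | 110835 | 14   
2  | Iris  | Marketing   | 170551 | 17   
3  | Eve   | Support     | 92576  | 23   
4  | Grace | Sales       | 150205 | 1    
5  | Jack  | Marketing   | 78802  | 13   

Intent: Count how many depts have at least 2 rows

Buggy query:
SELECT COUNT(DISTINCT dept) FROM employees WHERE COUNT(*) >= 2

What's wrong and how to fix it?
Bug: WHERE filters individual rows, not groups, so a group-level COUNT is invalid there

Fix: Use a subquery that GROUPs and filters with HAVING, then count its rows

Corrected query:
SELECT COUNT(*) FROM (SELECT dept FROM employees GROUP BY dept HAVING COUNT(*) >= 2)

Result:
COUNT(*)
--------
1       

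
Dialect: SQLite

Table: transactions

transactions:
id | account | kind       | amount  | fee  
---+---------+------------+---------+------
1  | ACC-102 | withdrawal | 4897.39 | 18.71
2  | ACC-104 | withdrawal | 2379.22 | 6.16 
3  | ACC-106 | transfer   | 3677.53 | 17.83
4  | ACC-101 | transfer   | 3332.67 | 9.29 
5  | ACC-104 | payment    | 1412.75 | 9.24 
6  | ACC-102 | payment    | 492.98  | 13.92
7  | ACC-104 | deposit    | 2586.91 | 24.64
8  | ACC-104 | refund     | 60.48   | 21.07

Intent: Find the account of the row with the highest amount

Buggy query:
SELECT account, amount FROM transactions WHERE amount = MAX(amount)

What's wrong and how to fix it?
Bug: MAX(amount) is an aggregate and cannot be used directly in WHERE

Fix: Wrap MAX in a scalar subquery so WHERE compares against a single value

Corrected query:
SELECT account, amount FROM transactions WHERE amount = (SELECT MAX(amount) FROM transactions)

Result:
account | amount 
--------+--------
ACC-102 | 4897.39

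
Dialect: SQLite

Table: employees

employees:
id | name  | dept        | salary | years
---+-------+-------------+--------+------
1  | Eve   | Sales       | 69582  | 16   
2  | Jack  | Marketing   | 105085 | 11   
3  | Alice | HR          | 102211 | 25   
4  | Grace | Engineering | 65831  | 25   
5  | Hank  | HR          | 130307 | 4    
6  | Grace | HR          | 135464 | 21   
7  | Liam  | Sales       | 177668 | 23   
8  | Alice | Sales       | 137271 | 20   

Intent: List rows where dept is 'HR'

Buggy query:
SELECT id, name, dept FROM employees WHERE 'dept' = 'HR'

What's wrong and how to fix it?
Bug: 'dept' in single quotes is a string literal, not the column; the comparison is literal-vs-literal and never true

Fix: Remove the quotes around the column name (or use double quotes for an identifier)

Corrected query:
SELECT id, name, dept FROM employees WHERE dept = 'HR'

Result:
id | name  | dept
---+-------+-----
3  | Alice | HR  
5  | Hank  | HR  
6  | Grace | HR  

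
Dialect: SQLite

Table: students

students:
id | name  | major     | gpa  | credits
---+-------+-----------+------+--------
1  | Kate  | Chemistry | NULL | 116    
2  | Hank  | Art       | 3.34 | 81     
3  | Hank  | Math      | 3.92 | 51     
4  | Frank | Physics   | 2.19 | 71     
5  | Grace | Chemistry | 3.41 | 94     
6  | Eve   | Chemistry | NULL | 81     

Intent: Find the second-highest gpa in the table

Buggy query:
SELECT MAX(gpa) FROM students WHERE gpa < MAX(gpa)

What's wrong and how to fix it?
Bug: MAX(gpa) on the right of the comparison is an aggregate-in-WHERE error

Fix: Compute the overall MAX in a subquery, then take MAX of rows below it

Corrected query:
SELECT MAX(gpa) FROM students WHERE gpa < (SELECT MAX(gpa) FROM students)

Result:
MAX(gpa)
--------
3.41    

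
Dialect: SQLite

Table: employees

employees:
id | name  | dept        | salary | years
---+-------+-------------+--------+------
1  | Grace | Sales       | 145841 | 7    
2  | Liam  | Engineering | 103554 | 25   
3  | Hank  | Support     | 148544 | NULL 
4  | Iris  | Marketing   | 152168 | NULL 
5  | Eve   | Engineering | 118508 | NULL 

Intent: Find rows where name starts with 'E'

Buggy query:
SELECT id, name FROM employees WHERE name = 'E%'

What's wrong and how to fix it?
Bug: Wildcards only work with LIKE; '=' treats '%' as a literal character

Fix: Use LIKE for wildcard pattern matching

Corrected query:
SELECT id, name FROM employees WHERE name LIKE 'E%'

Result:
id | name
---+-----
5  | Eve 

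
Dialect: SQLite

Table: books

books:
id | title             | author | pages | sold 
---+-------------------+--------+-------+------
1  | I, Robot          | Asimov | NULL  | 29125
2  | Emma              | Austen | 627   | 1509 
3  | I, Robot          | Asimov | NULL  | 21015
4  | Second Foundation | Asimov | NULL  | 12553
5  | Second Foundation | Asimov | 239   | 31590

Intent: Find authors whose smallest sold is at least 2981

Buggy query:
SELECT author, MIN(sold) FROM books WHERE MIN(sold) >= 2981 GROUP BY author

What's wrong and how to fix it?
Bug: Aggregates like MIN are computed per group after WHERE runs

Fix: Replace WHERE with HAVING after the GROUP BY

Corrected query:
SELECT author, MIN(sold) FROM books GROUP BY author HAVING MIN(sold) >= 2981

Result:
author | MIN(sold)
-------+----------
Asimov | 12553    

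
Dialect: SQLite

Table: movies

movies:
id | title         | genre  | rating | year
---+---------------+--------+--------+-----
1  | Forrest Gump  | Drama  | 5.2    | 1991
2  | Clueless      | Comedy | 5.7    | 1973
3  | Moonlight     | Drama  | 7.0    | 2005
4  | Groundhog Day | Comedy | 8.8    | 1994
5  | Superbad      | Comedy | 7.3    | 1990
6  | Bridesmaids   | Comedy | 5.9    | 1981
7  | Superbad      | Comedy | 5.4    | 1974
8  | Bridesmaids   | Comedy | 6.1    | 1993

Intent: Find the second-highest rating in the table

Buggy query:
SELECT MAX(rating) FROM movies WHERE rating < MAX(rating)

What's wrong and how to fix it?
Bug: The inner MAX is an aggregate inside WHERE, which is not allowed

Fix: Put the inner MAX in a scalar subquery

Corrected query:
SELECT MAX(rating) FROM movies WHERE rating < (SELECT MAX(rating) FROM movies)

Result:
MAX(rating)
-----------
7.3        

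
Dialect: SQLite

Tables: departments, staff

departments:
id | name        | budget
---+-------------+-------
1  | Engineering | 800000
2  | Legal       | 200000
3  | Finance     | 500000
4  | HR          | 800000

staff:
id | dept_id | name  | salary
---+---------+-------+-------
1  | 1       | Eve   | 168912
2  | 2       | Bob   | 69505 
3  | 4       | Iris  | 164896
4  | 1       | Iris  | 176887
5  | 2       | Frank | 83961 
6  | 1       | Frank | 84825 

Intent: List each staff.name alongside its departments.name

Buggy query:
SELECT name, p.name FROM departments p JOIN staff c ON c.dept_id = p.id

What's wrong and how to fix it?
Bug: 'name' exists in both joined tables, so the database can't tell which one is meant

Fix: Prefix ambiguous columns with the table alias

Corrected query:
SELECT c.name, p.name FROM departments p JOIN staff c ON c.dept_id = p.id

Result:
name  | name       
------+------------
Eve   | Engineering
Bob   | Legal      
Iris  | HR         
Iris  | Engineering
Frank | Legal      
Frank | Engineering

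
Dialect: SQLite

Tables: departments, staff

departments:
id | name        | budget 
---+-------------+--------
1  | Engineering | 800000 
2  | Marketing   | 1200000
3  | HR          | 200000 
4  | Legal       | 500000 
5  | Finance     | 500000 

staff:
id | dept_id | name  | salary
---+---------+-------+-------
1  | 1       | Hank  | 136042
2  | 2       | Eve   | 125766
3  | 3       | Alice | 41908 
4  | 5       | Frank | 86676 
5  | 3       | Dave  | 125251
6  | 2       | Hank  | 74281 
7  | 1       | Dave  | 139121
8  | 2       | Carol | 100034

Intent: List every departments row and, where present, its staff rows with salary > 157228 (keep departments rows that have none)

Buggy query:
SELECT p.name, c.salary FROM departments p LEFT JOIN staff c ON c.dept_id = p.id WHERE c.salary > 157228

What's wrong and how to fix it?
Bug: Filtering c.salary in WHERE discards the NULL rows produced by LEFT JOIN, turning it into an inner join

Fix: Move the right-table condition into the ON clause so unmatched parents are kept

Corrected query:
SELECT p.name, c.salary FROM departments p LEFT JOIN staff c ON c.dept_id = p.id AND c.salary > 157228

Result:
name        | salary
------------+-------
Engineering | NULL  
Marketing   | NULL  
HR          | NULL  
Legal       | NULL  
Finance     | NULL  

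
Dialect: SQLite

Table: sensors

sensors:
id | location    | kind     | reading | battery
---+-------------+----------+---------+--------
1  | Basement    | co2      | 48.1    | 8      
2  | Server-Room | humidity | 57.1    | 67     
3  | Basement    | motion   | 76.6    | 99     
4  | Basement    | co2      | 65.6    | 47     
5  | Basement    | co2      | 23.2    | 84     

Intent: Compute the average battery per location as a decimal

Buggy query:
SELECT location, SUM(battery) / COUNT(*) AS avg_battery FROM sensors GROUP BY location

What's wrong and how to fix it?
Bug: Both operands are integers, so '/' performs integer division and truncates

Fix: Multiply by 1.0 (or CAST to REAL) to force floating-point division

Corrected query:
SELECT location, SUM(battery) * 1.0 / COUNT(*) AS avg_battery FROM sensors GROUP BY location

Result:
location    | avg_battery
------------+------------
Basement    | 59.5       
Server-Room | 67         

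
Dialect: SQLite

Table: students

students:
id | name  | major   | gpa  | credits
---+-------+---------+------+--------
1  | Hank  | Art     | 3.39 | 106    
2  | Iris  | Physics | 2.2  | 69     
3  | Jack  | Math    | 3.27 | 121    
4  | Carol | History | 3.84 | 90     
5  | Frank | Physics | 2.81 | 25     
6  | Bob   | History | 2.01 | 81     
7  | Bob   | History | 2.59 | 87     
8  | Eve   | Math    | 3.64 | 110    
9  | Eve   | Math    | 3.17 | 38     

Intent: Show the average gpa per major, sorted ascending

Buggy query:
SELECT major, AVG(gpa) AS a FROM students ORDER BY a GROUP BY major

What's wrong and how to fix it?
Bug: GROUP BY must precede ORDER BY

Fix: Move ORDER BY to the end, after GROUP BY

Corrected query:
SELECT major, AVG(gpa) AS a FROM students GROUP BY major ORDER BY a

Result:
major   | a       
--------+---------
Physics | 2.505   
History | 2.813333
Math    | 3.36    
Art     | 3.39    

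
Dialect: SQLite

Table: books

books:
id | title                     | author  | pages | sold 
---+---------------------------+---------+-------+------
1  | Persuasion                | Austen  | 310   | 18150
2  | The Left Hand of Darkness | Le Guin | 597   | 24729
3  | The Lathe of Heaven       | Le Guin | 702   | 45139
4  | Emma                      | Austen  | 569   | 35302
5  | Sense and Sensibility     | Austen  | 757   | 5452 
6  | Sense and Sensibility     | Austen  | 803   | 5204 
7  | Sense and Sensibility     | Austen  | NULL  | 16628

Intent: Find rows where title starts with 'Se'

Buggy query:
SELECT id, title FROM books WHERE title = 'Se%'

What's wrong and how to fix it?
Bug: Wildcards only work with LIKE; '=' treats '%' as a literal character

Fix: Replace '=' with LIKE so 'Se%' is treated as a pattern

Corrected query:
SELECT id, title FROM books WHERE title LIKE 'Se%'

Result:
id | title                
---+----------------------
5  | Sense and Sensibility
6  | Sense and Sensibility
7  | Sense and Sensibility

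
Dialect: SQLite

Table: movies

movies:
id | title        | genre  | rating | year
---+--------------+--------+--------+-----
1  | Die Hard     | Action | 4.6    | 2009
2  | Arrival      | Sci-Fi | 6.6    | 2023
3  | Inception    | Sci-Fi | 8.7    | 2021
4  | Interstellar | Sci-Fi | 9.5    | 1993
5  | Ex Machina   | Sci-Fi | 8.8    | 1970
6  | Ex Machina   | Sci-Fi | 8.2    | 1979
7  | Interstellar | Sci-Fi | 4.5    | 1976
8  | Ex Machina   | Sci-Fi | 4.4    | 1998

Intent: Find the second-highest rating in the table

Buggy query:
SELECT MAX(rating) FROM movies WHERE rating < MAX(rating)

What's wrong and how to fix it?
Bug: The inner MAX is an aggregate inside WHERE, which is not allowed

Fix: Compute the overall MAX in a subquery, then take MAX of rows below it

Corrected query:
SELECT MAX(rating) FROM movies WHERE rating < (SELECT MAX(rating) FROM movies)

Result:
MAX(rating)
-----------
8.8        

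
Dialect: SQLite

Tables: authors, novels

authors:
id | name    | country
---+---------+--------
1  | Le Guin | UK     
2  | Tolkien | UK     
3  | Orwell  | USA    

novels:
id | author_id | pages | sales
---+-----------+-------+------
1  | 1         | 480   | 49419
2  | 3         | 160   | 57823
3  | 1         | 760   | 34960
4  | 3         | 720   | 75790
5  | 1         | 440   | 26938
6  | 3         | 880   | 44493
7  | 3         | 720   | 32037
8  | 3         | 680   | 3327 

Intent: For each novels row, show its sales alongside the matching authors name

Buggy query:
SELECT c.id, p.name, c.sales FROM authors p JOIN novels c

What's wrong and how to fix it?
Bug: Missing join condition: each novels row is matched to all authors rows instead of just its own

Fix: Add ON c.author_id = p.id to the JOIN

Corrected query:
SELECT c.id, p.name, c.sales FROM authors p JOIN novels c ON c.author_id = p.id

Result:
id | name    | sales
---+---------+------
1  | Le Guin | 49419
2  | Orwell  | 57823
3  | Le Guin | 34960
4  | Orwell  | 75790
5  | Le Guin | 26938
6  | Orwell  | 44493
7  | Orwell  | 32037
8  | Orwell  | 3327 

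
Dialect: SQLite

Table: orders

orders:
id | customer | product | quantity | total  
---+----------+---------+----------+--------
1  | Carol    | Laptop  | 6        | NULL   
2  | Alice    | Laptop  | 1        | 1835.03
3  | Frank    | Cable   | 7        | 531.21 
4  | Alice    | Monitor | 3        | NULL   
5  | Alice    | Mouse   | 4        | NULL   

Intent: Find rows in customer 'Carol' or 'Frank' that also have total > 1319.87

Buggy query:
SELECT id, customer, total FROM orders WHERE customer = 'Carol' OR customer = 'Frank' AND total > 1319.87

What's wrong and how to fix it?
Bug: AND binds tighter than OR, so this parses as customer = 'Carol' OR (customer = 'Frank' AND total > 1319.87)

Fix: Add parentheses around the OR so the AND applies to both alternatives

Corrected query:
SELECT id, customer, total FROM orders WHERE (customer = 'Carol' OR customer = 'Frank') AND total > 1319.87

Result:
(no rows)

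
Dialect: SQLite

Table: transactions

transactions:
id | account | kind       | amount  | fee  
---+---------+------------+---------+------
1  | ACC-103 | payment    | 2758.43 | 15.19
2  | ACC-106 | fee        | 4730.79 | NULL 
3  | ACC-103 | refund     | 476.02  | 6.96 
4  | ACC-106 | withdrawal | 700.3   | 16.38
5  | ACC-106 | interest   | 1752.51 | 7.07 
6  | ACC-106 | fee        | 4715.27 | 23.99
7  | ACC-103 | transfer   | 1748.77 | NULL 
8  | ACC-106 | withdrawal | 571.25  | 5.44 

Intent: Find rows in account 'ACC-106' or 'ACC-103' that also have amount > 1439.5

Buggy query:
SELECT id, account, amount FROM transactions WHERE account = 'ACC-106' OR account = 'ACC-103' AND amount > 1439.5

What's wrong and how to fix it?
Bug: AND binds tighter than OR, so this parses as account = 'ACC-106' OR (account = 'ACC-103' AND amount > 1439.5)

Fix: Group the OR with parentheses (or use IN), then AND the threshold

Corrected query:
SELECT id, account, amount FROM transactions WHERE (account = 'ACC-106' OR account = 'ACC-103') AND amount > 1439.5

Result:
id | account | amount 
---+---------+--------
1  | ACC-103 | 2758.43
2  | ACC-106 | 4730.79
5  | ACC-106 | 1752.51
6  | ACC-106 | 4715.27
7  | ACC-103 | 1748.77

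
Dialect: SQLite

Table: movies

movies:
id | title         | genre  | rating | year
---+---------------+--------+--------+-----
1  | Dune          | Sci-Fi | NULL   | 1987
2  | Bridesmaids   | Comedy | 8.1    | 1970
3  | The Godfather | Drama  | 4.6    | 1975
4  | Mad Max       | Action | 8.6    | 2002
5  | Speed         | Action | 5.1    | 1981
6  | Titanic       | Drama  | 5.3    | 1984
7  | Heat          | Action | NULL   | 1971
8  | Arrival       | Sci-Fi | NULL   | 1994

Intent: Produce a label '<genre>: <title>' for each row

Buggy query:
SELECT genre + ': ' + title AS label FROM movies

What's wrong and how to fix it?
Bug: SQLite uses || for string concatenation; + coerces text to numbers (yielding 0)

Fix: Use the || operator for string concatenation

Corrected query:
SELECT genre || ': ' || title AS label FROM movies

Result:
label               
--------------------
Sci-Fi: Dune        
Comedy: Bridesmaids 
Drama: The Godfather
Action: Mad Max     
Action: Speed       
Drama: Titanic      
Action: Heat        
Sci-Fi: Arrival     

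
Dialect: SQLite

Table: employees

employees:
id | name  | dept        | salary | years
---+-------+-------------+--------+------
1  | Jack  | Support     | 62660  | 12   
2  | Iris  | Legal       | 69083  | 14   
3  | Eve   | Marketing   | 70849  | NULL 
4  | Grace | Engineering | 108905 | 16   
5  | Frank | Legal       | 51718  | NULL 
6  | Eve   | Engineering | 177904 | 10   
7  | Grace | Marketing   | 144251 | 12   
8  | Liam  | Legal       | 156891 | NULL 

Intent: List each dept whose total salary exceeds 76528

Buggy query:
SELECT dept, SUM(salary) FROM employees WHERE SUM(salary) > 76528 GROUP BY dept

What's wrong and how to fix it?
Bug: Aggregate functions cannot appear in a WHERE clause

Fix: Move the aggregate condition to a HAVING clause

Corrected query:
SELECT dept, SUM(salary) FROM employees GROUP BY dept HAVING SUM(salary) > 76528

Result:
dept        | SUM(salary)
------------+------------
Engineering | 286809     
Legal       | 277692     
Marketing   | 215100     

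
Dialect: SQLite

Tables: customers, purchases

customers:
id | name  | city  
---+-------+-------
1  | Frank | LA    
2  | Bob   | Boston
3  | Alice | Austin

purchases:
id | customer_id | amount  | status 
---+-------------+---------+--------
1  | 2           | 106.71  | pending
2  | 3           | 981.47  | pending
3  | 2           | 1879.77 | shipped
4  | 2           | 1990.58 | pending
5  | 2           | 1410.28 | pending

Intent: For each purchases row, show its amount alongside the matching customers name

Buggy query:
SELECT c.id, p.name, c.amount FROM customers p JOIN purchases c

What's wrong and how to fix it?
Bug: JOIN with no ON clause produces a cartesian product; every purchases row pairs with every customers row

Fix: Specify the join condition linking the foreign key to the parent id

Corrected query:
SELECT c.id, p.name, c.amount FROM customers p JOIN purchases c ON c.customer_id = p.id

Result:
id | name  | amount 
---+-------+--------
1  | Bob   | 106.71 
2  | Alice | 981.47 
3  | Bob   | 1879.77
4  | Bob   | 1990.58
5  | Bob   | 1410.28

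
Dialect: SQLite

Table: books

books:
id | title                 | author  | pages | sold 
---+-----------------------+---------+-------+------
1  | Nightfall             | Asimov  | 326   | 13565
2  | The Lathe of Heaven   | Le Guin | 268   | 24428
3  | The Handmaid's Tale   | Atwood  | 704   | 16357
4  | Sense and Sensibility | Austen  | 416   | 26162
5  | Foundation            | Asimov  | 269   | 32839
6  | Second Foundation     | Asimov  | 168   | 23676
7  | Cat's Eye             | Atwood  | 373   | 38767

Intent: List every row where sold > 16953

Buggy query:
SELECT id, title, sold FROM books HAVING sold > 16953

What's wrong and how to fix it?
Bug: This is a non-aggregate query (no GROUP BY, no aggregates), so in SQLite the HAVING clause is invalid here; a row-level condition belongs in WHERE

Fix: Replace HAVING with WHERE since the condition applies to individual rows

Corrected query:
SELECT id, title, sold FROM books WHERE sold > 16953

Result:
id | title                 | sold 
---+-----------------------+------
2  | The Lathe of Heaven   | 24428
4  | Sense and Sensibility | 26162
5  | Foundation            | 32839
6  | Second Foundation     | 23676
7  | Cat's Eye             | 38767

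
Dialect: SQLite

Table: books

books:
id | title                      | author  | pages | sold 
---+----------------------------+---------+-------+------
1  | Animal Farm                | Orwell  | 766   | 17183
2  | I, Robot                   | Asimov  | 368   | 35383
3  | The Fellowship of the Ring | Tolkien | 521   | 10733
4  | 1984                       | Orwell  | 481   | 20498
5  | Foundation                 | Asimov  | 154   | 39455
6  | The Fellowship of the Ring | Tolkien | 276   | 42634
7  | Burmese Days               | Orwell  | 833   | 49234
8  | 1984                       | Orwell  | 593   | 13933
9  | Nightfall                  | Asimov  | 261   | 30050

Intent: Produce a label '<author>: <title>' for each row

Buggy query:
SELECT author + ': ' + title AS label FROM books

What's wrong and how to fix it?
Bug: '+' is numeric addition; on text columns SQLite converts them to 0 instead of concatenating

Fix: Replace + with || to concatenate text

Corrected query:
SELECT author || ': ' || title AS label FROM books

Result:
label                              
-----------------------------------
Orwell: Animal Farm                
Asimov: I, Robot                   
Tolkien: The Fellowship of the Ring
Orwell: 1984                       
Asimov: Foundation                 
Tolkien: The Fellowship of the Ring
Orwell: Burmese Days               
Orwell: 1984                       
Asimov: Nightfall                  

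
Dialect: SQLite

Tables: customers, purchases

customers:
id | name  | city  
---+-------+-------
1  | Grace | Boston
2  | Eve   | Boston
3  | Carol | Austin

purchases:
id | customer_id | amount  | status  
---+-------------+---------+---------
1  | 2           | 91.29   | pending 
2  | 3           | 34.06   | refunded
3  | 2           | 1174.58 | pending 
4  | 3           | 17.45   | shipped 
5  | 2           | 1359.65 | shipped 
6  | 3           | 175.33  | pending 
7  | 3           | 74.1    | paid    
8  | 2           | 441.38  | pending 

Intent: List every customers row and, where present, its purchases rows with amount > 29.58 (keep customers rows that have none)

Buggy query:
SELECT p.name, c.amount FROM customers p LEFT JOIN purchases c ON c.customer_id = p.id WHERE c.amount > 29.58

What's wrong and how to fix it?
Bug: A WHERE condition on the right-hand table after LEFT JOIN drops unmatched parents

Fix: Move the right-table condition into the ON clause so unmatched parents are kept

Corrected query:
SELECT p.name, c.amount FROM customers p LEFT JOIN purchases c ON c.customer_id = p.id AND c.amount > 29.58

Result:
name  | amount 
------+--------
Grace | NULL   
Eve   | 91.29  
Eve   | 441.38 
Eve   | 1174.58
Eve   | 1359.65
Carol | 34.06  
Carol | 74.1   
Carol | 175.33 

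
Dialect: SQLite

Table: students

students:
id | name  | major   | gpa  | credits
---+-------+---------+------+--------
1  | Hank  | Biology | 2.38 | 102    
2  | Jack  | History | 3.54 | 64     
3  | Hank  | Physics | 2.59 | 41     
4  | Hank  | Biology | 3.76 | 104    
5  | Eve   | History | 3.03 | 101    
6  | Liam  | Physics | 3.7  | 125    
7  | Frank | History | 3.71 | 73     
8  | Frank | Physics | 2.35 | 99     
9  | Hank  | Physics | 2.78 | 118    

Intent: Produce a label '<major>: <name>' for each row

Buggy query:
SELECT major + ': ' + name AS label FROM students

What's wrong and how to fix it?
Bug: '+' is numeric addition; on text columns SQLite converts them to 0 instead of concatenating

Fix: Use the || operator for string concatenation

Corrected query:
SELECT major || ': ' || name AS label FROM students

Result:
label         
--------------
Biology: Hank 
History: Jack 
Physics: Hank 
Biology: Hank 
History: Eve  
Physics: Liam 
History: Frank
Physics: Frank
Physics: Hank 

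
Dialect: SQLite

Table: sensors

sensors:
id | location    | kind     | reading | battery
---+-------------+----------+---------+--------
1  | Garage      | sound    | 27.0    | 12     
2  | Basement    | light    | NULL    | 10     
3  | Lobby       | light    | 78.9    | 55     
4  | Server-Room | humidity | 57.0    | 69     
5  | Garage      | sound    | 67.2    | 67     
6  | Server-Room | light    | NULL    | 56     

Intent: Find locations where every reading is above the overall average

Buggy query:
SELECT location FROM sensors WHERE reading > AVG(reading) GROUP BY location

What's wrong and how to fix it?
Bug: WHERE evaluates per row before aggregation, so AVG() is unavailable

Fix: Use a subquery for AVG and a HAVING MIN(...) filter so the condition holds for every row in the group

Corrected query:
SELECT location FROM sensors GROUP BY location HAVING MIN(reading) > (SELECT AVG(reading) FROM sensors)

Result:
location
--------
Lobby   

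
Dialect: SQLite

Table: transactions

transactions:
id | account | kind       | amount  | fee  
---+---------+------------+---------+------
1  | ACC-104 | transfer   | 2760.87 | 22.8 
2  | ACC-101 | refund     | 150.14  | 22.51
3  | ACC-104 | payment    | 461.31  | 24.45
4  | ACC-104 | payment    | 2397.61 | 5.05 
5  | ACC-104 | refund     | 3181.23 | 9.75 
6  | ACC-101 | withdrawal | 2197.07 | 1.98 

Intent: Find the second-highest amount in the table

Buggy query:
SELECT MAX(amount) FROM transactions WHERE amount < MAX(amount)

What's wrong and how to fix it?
Bug: The inner MAX is an aggregate inside WHERE, which is not allowed

Fix: Put the inner MAX in a scalar subquery

Corrected query:
SELECT MAX(amount) FROM transactions WHERE amount < (SELECT MAX(amount) FROM transactions)

Result:
MAX(amount)
-----------
2760.87    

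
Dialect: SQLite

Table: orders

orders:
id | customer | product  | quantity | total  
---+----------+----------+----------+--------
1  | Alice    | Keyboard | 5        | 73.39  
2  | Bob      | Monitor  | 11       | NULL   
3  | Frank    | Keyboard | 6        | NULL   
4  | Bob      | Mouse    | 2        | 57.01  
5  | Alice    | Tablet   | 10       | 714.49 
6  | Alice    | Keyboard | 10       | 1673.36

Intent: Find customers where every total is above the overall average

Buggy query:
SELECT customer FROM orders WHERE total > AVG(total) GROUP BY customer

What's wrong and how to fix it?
Bug: WHERE evaluates per row before aggregation, so AVG() is unavailable

Fix: Use a subquery for AVG and a HAVING MIN(...) filter so the condition holds for every row in the group

Corrected query:
SELECT customer FROM orders GROUP BY customer HAVING MIN(total) > (SELECT AVG(total) FROM orders)

Result:
(no rows)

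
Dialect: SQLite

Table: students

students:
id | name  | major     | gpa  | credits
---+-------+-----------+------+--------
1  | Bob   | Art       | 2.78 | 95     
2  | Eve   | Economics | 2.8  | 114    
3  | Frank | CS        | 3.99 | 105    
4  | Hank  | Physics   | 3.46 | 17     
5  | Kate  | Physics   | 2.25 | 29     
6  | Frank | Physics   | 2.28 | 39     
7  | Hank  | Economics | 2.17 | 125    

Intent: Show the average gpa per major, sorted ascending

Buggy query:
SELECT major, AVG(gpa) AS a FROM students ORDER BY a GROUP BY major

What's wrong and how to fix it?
Bug: GROUP BY must precede ORDER BY

Fix: Move ORDER BY to the end, after GROUP BY

Corrected query:
SELECT major, AVG(gpa) AS a FROM students GROUP BY major ORDER BY a

Result:
major     | a       
----------+---------
Economics | 2.485   
Physics   | 2.663333
Art       | 2.78    
CS        | 3.99    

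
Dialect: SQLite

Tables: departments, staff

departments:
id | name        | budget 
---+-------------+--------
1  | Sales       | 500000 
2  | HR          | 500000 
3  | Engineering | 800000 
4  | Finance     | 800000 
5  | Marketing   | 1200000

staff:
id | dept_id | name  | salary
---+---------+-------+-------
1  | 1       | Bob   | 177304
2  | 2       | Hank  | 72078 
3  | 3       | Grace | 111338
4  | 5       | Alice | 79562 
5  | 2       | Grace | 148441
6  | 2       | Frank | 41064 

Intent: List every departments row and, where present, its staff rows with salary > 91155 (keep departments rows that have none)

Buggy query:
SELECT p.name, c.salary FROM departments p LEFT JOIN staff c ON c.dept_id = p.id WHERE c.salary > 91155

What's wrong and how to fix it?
Bug: Filtering c.salary in WHERE discards the NULL rows produced by LEFT JOIN, turning it into an inner join

Fix: Move the right-table condition into the ON clause so unmatched parents are kept

Corrected query:
SELECT p.name, c.salary FROM departments p LEFT JOIN staff c ON c.dept_id = p.id AND c.salary > 91155

Result:
name        | salary
------------+-------
Sales       | 177304
HR          | 148441
Engineering | 111338
Finance     | NULL  
Marketing   | NULL  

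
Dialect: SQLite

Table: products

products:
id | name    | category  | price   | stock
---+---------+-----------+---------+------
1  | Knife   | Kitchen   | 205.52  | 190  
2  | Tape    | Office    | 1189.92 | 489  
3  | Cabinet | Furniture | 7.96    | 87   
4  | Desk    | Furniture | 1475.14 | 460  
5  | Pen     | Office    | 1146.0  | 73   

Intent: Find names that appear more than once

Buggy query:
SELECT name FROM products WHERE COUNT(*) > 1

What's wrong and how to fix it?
Bug: WHERE can't reference COUNT(*); aggregates are computed after WHERE

Fix: Group first, then use HAVING for the count condition

Corrected query:
SELECT name FROM products GROUP BY name HAVING COUNT(*) > 1

Result:
(no rows)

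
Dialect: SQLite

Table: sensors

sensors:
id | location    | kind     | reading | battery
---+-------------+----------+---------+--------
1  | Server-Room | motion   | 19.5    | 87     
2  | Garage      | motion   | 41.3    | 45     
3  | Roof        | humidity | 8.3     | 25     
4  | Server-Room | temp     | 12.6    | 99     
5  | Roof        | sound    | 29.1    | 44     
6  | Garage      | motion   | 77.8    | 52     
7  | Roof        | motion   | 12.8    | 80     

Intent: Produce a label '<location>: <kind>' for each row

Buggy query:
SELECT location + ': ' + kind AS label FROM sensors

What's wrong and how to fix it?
Bug: '+' is numeric addition; on text columns SQLite converts them to 0 instead of concatenating

Fix: Use the || operator for string concatenation

Corrected query:
SELECT location || ': ' || kind AS label FROM sensors

Result:
label              
-------------------
Server-Room: motion
Garage: motion     
Roof: humidity     
Server-Room: temp  
Roof: sound        
Garage: motion     
Roof: motion       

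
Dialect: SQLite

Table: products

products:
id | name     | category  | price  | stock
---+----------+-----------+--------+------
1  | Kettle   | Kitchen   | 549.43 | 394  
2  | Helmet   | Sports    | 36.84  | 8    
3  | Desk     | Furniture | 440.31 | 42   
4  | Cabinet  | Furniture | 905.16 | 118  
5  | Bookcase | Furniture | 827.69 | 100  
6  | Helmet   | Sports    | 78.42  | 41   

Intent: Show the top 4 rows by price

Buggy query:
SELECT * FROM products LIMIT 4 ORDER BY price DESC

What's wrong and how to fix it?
Bug: LIMIT must come after ORDER BY

Fix: Sort with ORDER BY, then apply LIMIT

Corrected query:
SELECT * FROM products ORDER BY price DESC LIMIT 4

Result:
id | name     | category  | price  | stock
---+----------+-----------+--------+------
4  | Cabinet  | Furniture | 905.16 | 118  
5  | Bookcase | Furniture | 827.69 | 100  
1  | Kettle   | Kitchen   | 549.43 | 394  
3  | Desk     | Furniture | 440.31 | 42   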